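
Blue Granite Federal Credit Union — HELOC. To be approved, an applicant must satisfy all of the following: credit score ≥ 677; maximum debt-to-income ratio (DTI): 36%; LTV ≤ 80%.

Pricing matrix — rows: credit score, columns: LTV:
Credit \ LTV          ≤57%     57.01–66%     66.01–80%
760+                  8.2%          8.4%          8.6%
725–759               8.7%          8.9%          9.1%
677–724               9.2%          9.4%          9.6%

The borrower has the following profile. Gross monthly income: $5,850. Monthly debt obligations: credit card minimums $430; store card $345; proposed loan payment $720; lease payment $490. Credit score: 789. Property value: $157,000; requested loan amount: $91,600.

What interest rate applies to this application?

Credit score 789 ≥ 677; Total monthly debts = (430 + 345 + 720 + 490) = 1,985. DTI = 1,985/5,850 = 33.9% ≤ 36%
Loan-to-value = 91,600/157,000 = 58.3% — pass (80% max)
Score 789 is in the 760+ band; LTV 58.3% is in the 57.01–66% band → 8.4%.

8.4%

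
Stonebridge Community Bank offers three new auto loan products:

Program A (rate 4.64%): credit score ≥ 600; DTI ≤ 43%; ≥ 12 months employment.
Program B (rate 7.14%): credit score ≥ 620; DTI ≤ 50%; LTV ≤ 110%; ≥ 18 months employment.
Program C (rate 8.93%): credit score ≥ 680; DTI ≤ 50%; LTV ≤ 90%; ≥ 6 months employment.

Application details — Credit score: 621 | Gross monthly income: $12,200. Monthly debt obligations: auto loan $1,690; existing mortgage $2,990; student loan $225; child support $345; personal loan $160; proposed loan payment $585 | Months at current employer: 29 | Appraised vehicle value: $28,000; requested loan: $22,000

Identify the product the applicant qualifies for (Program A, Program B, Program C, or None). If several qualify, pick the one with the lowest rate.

Total debts = (1,690 + 2,990 + 225 + 345 + 160 + 585) = 5,995; DTI = 5,995/12,200 = 49.1%.
LTV = 22,000/28,000 = 78.6%.
Program A: score 621 ≥ 600; DTI 49.1% > 43%; employment 29 ≥ 12 mo → does not qualify.
Program B: score 621 ≥ 620; DTI 49.1% ≤ 50%; LTV 78.6% ≤ 110%; employment 29 ≥ 18 mo → qualifies.
Program C: score 621 < 680; DTI 49.1% ≤ 50%; LTV 78.6% ≤ 90%; employment 29 ≥ 6 mo → does not qualify.

Program B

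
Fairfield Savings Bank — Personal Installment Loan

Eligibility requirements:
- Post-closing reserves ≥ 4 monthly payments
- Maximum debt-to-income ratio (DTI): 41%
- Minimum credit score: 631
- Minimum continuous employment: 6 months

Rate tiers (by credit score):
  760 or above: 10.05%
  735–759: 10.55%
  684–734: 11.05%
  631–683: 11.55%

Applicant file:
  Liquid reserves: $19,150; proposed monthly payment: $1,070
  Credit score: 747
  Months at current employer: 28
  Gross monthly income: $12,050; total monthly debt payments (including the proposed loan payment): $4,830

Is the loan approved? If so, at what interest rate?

Approved at 10.55%

Credit score 747 ≥ 631 (meets minimum)
Reserves: 19,150 ÷ 1,070 = 17.9 months (meets 4-month minimum)
Employment 28 ≥ 6 months
Debt-to-income = 4,830/12,050 = 40.1% — meets 41% limit
All requirements met. Score 747 falls in the 735–759 tier → 10.55%.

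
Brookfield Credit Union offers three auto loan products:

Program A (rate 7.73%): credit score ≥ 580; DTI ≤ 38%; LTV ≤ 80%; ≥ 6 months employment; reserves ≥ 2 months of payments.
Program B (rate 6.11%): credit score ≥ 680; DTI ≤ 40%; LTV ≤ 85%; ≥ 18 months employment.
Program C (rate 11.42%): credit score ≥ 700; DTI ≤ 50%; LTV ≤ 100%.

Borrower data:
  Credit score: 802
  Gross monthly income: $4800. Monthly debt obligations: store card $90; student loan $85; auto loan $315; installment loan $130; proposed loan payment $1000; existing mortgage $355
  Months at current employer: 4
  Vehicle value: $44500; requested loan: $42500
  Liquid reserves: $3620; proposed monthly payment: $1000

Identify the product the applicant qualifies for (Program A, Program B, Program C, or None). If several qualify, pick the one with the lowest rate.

Total debts = (90 + 85 + 315 + 130 + 1,000 + 355) = 1,975; DTI = 1,975/4,800 = 41.1%.
LTV = 42,500/44,500 = 95.5%.
Reserves = 3,620/1,000 = 3.6 months.
Program A: score 802 ≥ 580; DTI 41.1% > 38%; LTV 95.5% > 80%; employment 4 < 6 mo; reserves 3.6 ≥ 2 mo → does not qualify.
Program B: score 802 ≥ 680; DTI 41.1% > 40%; LTV 95.5% > 85%; employment 4 < 18 mo → does not qualify.
Program C: score 802 ≥ 700; DTI 41.1% ≤ 50%; LTV 95.5% ≤ 100% → qualifies.

Program C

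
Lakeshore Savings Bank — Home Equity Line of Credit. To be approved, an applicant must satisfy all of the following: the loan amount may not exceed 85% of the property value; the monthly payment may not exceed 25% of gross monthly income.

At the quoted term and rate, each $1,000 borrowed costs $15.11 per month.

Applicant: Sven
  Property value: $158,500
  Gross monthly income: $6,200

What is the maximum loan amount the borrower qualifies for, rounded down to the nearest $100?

$102,500

Payment cap: 25% × $6,200 = $1,550/month.
At $15.11 per $1,000, that supports 1,550/15.11 × 1,000 ≈ $102,581 → $102,500.
LTV cap: 85% × $158,500 = $134,725 → $134,700.
Binding constraint: payment-to-income.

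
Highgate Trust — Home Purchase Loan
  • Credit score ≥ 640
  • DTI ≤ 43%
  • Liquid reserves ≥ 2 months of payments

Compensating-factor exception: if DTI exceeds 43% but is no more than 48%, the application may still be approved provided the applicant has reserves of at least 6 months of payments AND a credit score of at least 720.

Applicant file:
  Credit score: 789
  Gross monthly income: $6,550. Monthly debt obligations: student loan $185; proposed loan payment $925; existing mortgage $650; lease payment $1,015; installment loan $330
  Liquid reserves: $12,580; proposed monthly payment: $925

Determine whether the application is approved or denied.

Approved

Credit score 789 ≥ 640 (meets base)
Total debts = (185 + 925 + 650 + 1,015 + 330) = 3,105. DTI = 3,105/6,550 = 47.4% > 43% — standard DTI limit exceeded.
Reserves = 12,580/925 = 13.6 months ≥ 2
47.4% falls in the override range (43%–48%), so the compensating-factor test applies.
Reserves 13.6 ≥ 6 months; credit score 789 ≥ 720.
Both override conditions satisfied; DTI exception granted.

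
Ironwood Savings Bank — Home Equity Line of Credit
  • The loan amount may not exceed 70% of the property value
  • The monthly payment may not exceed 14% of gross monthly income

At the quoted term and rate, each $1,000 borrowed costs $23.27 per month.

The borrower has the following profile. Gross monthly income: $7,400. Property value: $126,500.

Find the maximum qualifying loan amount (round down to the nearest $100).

$44,500

Payment cap: 14% × $7,400 = $1,036/month.
At $23.27 per $1,000, that supports 1,036/23.27 × 1,000 ≈ $44,520 → $44,500.
LTV cap: 70% × $126,500 = $88,550 → $88,500.
Binding constraint: payment-to-income.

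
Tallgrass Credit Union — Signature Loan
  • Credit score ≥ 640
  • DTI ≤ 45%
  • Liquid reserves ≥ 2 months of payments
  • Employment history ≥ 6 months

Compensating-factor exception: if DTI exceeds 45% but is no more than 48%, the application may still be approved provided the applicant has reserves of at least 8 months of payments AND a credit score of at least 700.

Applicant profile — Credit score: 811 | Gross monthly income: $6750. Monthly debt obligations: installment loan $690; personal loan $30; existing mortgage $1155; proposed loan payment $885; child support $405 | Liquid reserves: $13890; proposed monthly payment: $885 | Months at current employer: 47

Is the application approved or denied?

Credit score 811 ≥ 640 (meets base)
Total debts = (690 + 30 + 1,155 + 885 + 405) = 3,165. DTI = 3,165/6,750 = 46.9% > 45% — standard DTI limit exceeded.
Liquid reserves cover 13,890/885 = 15.7 months — ≥ 2 required
Employment 47 ≥ 6 months
46.9% falls in the override range (45%–48%), so the compensating-factor test applies.
Override check — reserves: 15.7 mo (ok); score: 811 (ok).
Both compensating conditions met → exception applies.

Approved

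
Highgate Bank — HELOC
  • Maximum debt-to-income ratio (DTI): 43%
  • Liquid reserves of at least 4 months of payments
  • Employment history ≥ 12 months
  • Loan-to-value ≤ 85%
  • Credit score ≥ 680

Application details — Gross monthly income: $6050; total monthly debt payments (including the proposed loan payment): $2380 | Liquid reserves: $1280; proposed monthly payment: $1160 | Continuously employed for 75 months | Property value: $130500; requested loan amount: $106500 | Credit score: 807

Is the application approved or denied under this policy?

Denied

DTI = 2,380/6,050 = 39.3% ≤ 43%
Reserves: 1,280 ÷ 1,160 = 1.1 months (below 4-month minimum)
Employment 75 ≥ 12 months
Loan-to-value = 106,500/130,500 = 81.6% — pass (85% max)
Credit score 807 ≥ 680 (meets)
Fails on reserves.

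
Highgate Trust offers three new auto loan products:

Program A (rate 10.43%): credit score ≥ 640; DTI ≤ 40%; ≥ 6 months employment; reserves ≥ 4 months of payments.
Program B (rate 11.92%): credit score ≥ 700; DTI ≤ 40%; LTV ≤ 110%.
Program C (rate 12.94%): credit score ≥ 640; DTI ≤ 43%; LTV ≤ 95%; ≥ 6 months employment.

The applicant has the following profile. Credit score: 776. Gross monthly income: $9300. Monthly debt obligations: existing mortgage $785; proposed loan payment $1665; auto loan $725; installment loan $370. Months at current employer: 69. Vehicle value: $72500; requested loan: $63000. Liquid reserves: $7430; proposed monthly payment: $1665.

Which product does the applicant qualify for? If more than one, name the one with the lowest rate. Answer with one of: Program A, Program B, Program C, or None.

Total debts = (785 + 1,665 + 725 + 370) = 3,545; DTI = 3,545/9,300 = 38.1%.
LTV = 63,000/72,500 = 86.9%.
Reserves = 7,430/1,665 = 4.5 months.
Program A: score 776 ≥ 640; DTI 38.1% ≤ 40%; employment 69 ≥ 6 mo; reserves 4.5 ≥ 4 mo → qualifies.
Program B: score 776 ≥ 700; DTI 38.1% ≤ 40%; LTV 86.9% ≤ 110% → qualifies.
Program C: score 776 ≥ 640; DTI 38.1% ≤ 43%; LTV 86.9% ≤ 95%; employment 69 ≥ 6 mo → qualifies.
Qualifying: Program A, Program B, Program C. Lowest rate is 10.43% → Program A.

Program A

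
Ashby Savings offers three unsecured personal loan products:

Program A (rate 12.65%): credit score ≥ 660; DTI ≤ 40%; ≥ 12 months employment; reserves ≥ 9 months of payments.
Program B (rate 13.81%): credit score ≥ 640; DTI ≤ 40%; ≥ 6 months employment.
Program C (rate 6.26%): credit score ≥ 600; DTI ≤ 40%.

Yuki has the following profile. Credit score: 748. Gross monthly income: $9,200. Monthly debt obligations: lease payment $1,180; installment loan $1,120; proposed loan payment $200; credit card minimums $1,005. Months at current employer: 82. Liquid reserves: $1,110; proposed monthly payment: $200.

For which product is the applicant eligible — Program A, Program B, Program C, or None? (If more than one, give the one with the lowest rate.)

Total debts = (1,180 + 1,120 + 200 + 1,005) = 3,505; DTI = 3,505/9,200 = 38.1%.
Reserves = 1,110/200 = 5.5 months.
Program A: score 748 ≥ 660; DTI 38.1% ≤ 40%; employment 82 ≥ 12 mo; reserves 5.5 < 9 mo → does not qualify.
Program B: score 748 ≥ 640; DTI 38.1% ≤ 40%; employment 82 ≥ 6 mo → qualifies.
Program C: score 748 ≥ 600; DTI 38.1% ≤ 40% → qualifies.
Qualifying: Program B, Program C. Lowest rate is 6.26% → Program C.

Program C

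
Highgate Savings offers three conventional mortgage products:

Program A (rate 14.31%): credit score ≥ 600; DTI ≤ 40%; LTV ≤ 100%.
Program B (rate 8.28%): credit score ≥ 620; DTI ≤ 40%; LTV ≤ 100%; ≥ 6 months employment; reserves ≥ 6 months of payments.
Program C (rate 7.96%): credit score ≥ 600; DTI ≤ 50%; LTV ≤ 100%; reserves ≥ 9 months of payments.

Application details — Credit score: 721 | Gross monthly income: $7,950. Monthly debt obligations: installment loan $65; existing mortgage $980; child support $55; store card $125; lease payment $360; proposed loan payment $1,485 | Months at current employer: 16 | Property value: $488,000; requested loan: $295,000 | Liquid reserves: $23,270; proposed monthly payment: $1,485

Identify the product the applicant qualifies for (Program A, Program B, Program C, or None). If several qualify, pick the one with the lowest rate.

Program C

Total debts = (65 + 980 + 55 + 125 + 360 + 1,485) = 3,070; DTI = 3,070/7,950 = 38.6%.
LTV = 295,000/488,000 = 60.5%.
Reserves = 23,270/1,485 = 15.7 months.
Program A: score 721 ≥ 600; DTI 38.6% ≤ 40%; LTV 60.5% ≤ 100% → qualifies.
Program B: score 721 ≥ 620; DTI 38.6% ≤ 40%; LTV 60.5% ≤ 100%; employment 16 ≥ 6 mo; reserves 15.7 ≥ 6 mo → qualifies.
Program C: score 721 ≥ 600; DTI 38.6% ≤ 50%; LTV 60.5% ≤ 100%; reserves 15.7 ≥ 9 mo → qualifies.
Qualifying: Program A, Program B, Program C. Lowest rate is 7.96% → Program C.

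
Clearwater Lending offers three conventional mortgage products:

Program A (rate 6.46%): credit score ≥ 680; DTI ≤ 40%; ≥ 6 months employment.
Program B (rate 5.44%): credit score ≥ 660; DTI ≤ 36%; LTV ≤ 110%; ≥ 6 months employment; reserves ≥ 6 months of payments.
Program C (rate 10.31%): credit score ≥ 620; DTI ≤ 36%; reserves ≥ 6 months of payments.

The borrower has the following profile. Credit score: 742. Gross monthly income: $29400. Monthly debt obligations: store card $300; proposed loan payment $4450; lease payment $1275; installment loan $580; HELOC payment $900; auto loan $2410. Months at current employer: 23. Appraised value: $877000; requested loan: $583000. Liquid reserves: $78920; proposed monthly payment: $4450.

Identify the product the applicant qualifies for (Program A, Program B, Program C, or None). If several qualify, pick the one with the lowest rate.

Total debts = (300 + 4,450 + 1,275 + 580 + 900 + 2,410) = 9,915; DTI = 9,915/29,400 = 33.7%.
LTV = 583,000/877,000 = 66.5%.
Reserves = 78,920/4,450 = 17.7 months.
Program A: score 742 ≥ 680; DTI 33.7% ≤ 40%; employment 23 ≥ 6 mo → qualifies.
Program B: score 742 ≥ 660; DTI 33.7% ≤ 36%; LTV 66.5% ≤ 110%; employment 23 ≥ 6 mo; reserves 17.7 ≥ 6 mo → qualifies.
Program C: score 742 ≥ 620; DTI 33.7% ≤ 36%; reserves 17.7 ≥ 6 mo → qualifies.
Qualifying: Program A, Program B, Program C. Lowest rate is 5.44% → Program B.

Program B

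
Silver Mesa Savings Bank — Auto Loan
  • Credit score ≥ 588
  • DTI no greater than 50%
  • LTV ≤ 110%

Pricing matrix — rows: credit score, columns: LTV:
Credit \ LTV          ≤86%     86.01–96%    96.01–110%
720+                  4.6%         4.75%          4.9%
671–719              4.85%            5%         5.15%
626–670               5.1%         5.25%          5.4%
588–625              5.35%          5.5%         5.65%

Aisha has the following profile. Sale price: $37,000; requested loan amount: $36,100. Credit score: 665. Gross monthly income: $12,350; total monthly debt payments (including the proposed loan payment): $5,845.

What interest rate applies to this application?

5.4%

Credit score 665 ≥ 588; DTI = 5,845/12,350 = 47.3% ≤ 50%
LTV: 36,100 ÷ 37,000 = 97.6%, within 110% cap
Row: 665 falls in 626–670. Column: 97.6% falls in 96.01–110%. Rate = 5.4%.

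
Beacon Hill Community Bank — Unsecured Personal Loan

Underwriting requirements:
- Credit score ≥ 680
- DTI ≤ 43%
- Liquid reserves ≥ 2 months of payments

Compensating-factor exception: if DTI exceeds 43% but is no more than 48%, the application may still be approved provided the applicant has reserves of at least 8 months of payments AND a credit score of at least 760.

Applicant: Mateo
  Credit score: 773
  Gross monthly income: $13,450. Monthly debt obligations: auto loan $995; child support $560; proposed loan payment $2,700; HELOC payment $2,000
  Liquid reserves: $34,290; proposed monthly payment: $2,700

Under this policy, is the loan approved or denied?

Approved

Credit score 773 ≥ 680 (meets base)
Total debts = (995 + 560 + 2,700 + 2,000) = 6,255. DTI: 6,255 ÷ 13,450 = 46.5%, over the 43% base limit.
Liquid reserves cover 34,290/2,700 = 12.7 months — ≥ 2 required
46.5% falls in the override range (43%–48%), so the compensating-factor test applies.
Reserves 12.7 ≥ 8 months; credit score 773 ≥ 760.
Both compensating conditions met → exception applies.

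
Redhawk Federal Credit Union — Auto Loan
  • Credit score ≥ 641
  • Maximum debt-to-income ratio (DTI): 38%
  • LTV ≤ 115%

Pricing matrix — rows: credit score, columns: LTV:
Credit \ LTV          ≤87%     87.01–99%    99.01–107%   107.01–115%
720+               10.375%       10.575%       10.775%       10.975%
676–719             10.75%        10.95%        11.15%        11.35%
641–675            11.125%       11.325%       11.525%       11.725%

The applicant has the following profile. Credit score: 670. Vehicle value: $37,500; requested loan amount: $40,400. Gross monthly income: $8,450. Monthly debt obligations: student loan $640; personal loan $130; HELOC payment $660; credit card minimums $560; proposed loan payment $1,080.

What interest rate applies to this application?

Credit score 670 ≥ 641; Total monthly debts = (640 + 130 + 660 + 560 + 1,080) = 3,070. DTI: 3,070 ÷ 8,450 = 36.3%, within the 38% cap
LTV: 40,400 ÷ 37,500 = 107.7%, within 115% cap
Credit 670 → row 641–675; LTV 107.7% → column 107.01–115%. Grid cell → 11.725%.

11.725%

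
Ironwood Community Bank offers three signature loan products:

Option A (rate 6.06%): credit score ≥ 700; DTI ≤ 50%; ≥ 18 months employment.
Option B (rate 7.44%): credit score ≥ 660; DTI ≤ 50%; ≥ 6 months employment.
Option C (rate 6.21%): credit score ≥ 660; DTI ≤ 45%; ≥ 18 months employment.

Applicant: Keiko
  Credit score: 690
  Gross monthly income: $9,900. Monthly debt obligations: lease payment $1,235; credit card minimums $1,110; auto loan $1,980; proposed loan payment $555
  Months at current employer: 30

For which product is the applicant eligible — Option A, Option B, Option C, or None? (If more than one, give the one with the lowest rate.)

Total debts = (1,235 + 1,110 + 1,980 + 555) = 4,880; DTI = 4,880/9,900 = 49.3%.
Option A: score 690 < 700; DTI 49.3% ≤ 50%; employment 30 ≥ 18 mo → does not qualify.
Option B: score 690 ≥ 660; DTI 49.3% ≤ 50%; employment 30 ≥ 6 mo → qualifies.
Option C: score 690 ≥ 660; DTI 49.3% > 45%; employment 30 ≥ 18 mo → does not qualify.

Option B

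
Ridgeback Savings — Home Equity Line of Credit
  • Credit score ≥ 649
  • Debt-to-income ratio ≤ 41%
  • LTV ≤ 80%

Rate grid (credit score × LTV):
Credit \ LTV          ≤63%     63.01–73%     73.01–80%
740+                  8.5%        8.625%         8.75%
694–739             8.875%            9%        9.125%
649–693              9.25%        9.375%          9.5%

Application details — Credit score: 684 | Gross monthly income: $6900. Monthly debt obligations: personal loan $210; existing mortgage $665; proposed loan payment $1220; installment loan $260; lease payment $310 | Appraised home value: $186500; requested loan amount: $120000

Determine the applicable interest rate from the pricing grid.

Credit score 684 ≥ 649; Total monthly debts = (210 + 665 + 1,220 + 260 + 310) = 2,665. Debt-to-income = 2,665/6,900 = 38.6% — meets 41% limit
LTV = 120,000/186,500 = 64.3% ≤ 80%
Row: 684 falls in 649–693. Column: 64.3% falls in 63.01–73%. Rate = 9.375%.

9.375%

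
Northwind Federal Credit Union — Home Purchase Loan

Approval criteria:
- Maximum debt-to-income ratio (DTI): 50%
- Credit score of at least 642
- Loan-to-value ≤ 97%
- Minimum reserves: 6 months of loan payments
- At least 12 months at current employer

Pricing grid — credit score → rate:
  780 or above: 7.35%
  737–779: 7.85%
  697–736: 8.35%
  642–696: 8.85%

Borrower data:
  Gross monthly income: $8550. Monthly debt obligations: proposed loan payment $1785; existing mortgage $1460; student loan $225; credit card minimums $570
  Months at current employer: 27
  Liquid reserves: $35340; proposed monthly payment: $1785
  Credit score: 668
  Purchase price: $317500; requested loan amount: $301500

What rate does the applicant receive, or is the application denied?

Credit score 668 ≥ 642 (meets minimum)
Employment 27 ≥ 12 months
Total monthly debts = (1,785 + 1,460 + 225 + 570) = 4,040. DTI = 4,040/8,550 = 47.3% ≤ 50%
LTV: 301,500 ÷ 317,500 = 95%, within 97% cap
Liquid reserves cover 35,340/1,785 = 19.8 months — ≥ 6 required
All requirements met. Score 668 falls in the 642–696 tier → 8.85%.

Approved at 8.85%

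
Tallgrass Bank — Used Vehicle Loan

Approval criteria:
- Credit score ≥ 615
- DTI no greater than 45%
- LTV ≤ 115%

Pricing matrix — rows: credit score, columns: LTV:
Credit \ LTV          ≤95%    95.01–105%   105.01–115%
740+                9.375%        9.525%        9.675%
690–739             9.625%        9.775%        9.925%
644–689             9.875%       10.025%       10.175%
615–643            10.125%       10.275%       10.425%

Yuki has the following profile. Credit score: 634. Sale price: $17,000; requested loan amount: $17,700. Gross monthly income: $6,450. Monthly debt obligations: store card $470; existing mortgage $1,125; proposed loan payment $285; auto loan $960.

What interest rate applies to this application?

10.275%

Credit score 634 ≥ 615; Total monthly debts = (470 + 1,125 + 285 + 960) = 2,840. DTI: 2,840 ÷ 6,450 = 44%, within the 45% cap
LTV = 17,700/17,000 = 104.1% ≤ 115%
Row: 634 falls in 615–643. Column: 104.1% falls in 95.01–105%. Rate = 10.275%.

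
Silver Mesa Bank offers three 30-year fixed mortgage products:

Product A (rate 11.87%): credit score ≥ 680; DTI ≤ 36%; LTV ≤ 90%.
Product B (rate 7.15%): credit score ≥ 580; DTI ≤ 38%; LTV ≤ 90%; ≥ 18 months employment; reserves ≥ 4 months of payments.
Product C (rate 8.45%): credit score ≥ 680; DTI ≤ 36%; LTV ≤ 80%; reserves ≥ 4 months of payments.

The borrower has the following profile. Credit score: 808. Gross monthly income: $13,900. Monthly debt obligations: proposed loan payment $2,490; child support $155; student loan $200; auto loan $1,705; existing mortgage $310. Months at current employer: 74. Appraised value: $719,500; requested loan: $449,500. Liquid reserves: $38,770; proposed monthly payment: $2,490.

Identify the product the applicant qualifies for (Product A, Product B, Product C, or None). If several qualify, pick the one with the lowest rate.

Total debts = (2,490 + 155 + 200 + 1,705 + 310) = 4,860; DTI = 4,860/13,900 = 35%.
LTV = 449,500/719,500 = 62.5%.
Reserves = 38,770/2,490 = 15.6 months.
Product A: score 808 ≥ 680; DTI 35% ≤ 36%; LTV 62.5% ≤ 90% → qualifies.
Product B: score 808 ≥ 580; DTI 35% ≤ 38%; LTV 62.5% ≤ 90%; employment 74 ≥ 18 mo; reserves 15.6 ≥ 4 mo → qualifies.
Product C: score 808 ≥ 680; DTI 35% ≤ 36%; LTV 62.5% ≤ 80%; reserves 15.6 ≥ 4 mo → qualifies.
Qualifying: Product A, Product B, Product C. Lowest rate is 7.15% → Product B.

Product B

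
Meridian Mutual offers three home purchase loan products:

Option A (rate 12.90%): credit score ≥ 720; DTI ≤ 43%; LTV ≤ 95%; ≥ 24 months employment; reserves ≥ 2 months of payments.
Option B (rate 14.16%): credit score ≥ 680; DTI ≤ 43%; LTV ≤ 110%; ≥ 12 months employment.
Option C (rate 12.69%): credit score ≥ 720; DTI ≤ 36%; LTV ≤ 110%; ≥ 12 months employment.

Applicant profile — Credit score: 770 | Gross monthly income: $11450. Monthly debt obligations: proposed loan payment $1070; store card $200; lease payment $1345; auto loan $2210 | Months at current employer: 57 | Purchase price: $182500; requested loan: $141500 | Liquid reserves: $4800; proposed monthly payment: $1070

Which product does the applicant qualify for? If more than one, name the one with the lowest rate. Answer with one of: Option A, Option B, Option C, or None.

Option A

Total debts = (1,070 + 200 + 1,345 + 2,210) = 4,825; DTI = 4,825/11,450 = 42.1%.
LTV = 141,500/182,500 = 77.5%.
Reserves = 4,800/1,070 = 4.5 months.
Option A: score 770 ≥ 720; DTI 42.1% ≤ 43%; LTV 77.5% ≤ 95%; employment 57 ≥ 24 mo; reserves 4.5 ≥ 2 mo → qualifies.
Option B: score 770 ≥ 680; DTI 42.1% ≤ 43%; LTV 77.5% ≤ 110%; employment 57 ≥ 12 mo → qualifies.
Option C: score 770 ≥ 720; DTI 42.1% > 36%; LTV 77.5% ≤ 110%; employment 57 ≥ 12 mo → does not qualify.
Qualifying: Option A, Option B. Lowest rate is 12.90% → Option A.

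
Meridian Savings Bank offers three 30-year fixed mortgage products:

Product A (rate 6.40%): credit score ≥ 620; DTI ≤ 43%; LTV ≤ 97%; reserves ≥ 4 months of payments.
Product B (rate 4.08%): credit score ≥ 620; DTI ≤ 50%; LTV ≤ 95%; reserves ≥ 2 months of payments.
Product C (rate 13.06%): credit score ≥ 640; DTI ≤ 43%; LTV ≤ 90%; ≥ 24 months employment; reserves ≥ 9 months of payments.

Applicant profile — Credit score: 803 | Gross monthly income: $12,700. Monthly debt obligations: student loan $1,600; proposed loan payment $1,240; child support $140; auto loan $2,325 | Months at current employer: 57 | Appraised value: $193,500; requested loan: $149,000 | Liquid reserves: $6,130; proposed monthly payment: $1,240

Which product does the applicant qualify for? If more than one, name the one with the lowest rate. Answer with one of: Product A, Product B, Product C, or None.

Product B

Total debts = (1,600 + 1,240 + 140 + 2,325) = 5,305; DTI = 5,305/12,700 = 41.8%.
LTV = 149,000/193,500 = 77%.
Reserves = 6,130/1,240 = 4.9 months.
Product A: score 803 ≥ 620; DTI 41.8% ≤ 43%; LTV 77% ≤ 97%; reserves 4.9 ≥ 4 mo → qualifies.
Product B: score 803 ≥ 620; DTI 41.8% ≤ 50%; LTV 77% ≤ 95%; reserves 4.9 ≥ 2 mo → qualifies.
Product C: score 803 ≥ 640; DTI 41.8% ≤ 43%; LTV 77% ≤ 90%; employment 57 ≥ 24 mo; reserves 4.9 < 9 mo → does not qualify.
Qualifying: Product A, Product B. Lowest rate is 4.08% → Product B.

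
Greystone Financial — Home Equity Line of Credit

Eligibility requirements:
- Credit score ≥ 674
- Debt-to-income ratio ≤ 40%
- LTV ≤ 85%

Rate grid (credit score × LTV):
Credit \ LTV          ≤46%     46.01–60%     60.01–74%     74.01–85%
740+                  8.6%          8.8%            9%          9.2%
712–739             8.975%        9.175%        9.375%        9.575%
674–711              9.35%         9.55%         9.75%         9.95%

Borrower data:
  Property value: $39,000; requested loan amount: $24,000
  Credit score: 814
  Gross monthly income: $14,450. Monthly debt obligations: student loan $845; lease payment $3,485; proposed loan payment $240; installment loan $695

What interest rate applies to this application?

9%

Credit score 814 ≥ 674; Total monthly debts = (845 + 3,485 + 240 + 695) = 5,265. DTI = 5,265/14,450 = 36.4% ≤ 40%
LTV = 24,000/39,000 = 61.5% ≤ 85%
Row: 814 falls in 740+. Column: 61.5% falls in 60.01–74%. Rate = 9%.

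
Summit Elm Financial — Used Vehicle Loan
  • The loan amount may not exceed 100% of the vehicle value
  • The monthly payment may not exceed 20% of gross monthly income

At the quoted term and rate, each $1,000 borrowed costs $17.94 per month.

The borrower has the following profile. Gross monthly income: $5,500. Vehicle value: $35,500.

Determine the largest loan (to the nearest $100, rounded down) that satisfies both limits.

Payment cap: 20% × $5,500 = $1,100/month.
At $17.94 per $1,000, that supports 1,100/17.94 × 1,000 ≈ $61,315 → $61,300.
LTV cap: 100% × $35,500 = $35,500 → $35,500.
Binding constraint: loan-to-value.

$35,500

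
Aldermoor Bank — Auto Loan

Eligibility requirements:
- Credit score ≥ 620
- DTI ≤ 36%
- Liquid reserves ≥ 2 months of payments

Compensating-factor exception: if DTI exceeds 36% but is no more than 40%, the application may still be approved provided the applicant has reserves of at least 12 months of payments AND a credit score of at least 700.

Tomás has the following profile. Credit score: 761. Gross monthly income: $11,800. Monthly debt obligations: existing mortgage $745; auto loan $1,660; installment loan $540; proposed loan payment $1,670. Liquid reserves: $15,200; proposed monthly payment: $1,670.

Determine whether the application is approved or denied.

Denied

Credit score 761 ≥ 620 (meets base)
Total debts = (745 + 1,660 + 540 + 1,670) = 4,615. DTI: 4,615 ÷ 11,800 = 39.1%, over the 36% base limit.
Liquid reserves cover 15,200/1,670 = 9.1 months — ≥ 2 required
DTI 39.1% is within the 36%–40% exception band; checking compensating factors.
Override check — reserves: 9.1 mo (short of 12); score: 761 (ok).
Override conditions not both satisfied; exception does not apply.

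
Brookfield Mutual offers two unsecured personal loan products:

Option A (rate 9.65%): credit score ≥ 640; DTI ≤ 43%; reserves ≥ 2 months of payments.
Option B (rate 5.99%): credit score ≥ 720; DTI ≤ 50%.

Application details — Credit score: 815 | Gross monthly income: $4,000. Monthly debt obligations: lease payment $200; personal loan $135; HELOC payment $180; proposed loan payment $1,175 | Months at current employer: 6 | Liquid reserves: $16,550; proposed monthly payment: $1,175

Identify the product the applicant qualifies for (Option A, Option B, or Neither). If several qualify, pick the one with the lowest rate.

Total debts = (200 + 135 + 180 + 1,175) = 1,690; DTI = 1,690/4,000 = 42.2%.
Reserves = 16,550/1,175 = 14.1 months.
Option A: score 815 ≥ 640; DTI 42.2% ≤ 43%; reserves 14.1 ≥ 2 mo → qualifies.
Option B: score 815 ≥ 720; DTI 42.2% ≤ 50% → qualifies.
Qualifying: Option A, Option B. Lowest rate is 5.99% → Option B.

Option B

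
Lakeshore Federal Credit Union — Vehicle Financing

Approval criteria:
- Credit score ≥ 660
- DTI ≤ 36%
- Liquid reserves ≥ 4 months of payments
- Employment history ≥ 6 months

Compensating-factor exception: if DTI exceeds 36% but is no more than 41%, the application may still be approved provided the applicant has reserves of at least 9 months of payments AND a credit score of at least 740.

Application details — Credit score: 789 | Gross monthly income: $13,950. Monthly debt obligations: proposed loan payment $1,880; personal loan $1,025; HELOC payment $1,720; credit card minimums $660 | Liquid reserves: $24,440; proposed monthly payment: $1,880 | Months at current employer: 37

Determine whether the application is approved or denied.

Approved

Credit score 789 ≥ 660 (meets base)
Total debts = (1,880 + 1,025 + 1,720 + 660) = 5,285. DTI = 5,285/13,950 = 37.9% > 36% — standard DTI limit exceeded.
Liquid reserves cover 24,440/1,880 = 13.0 months — ≥ 4 required
Employment 37 ≥ 6 months
37.9% falls in the override range (36%–41%), so the compensating-factor test applies.
Reserves 13.0 ≥ 9 months; credit score 789 ≥ 740.
Both compensating conditions met → exception applies.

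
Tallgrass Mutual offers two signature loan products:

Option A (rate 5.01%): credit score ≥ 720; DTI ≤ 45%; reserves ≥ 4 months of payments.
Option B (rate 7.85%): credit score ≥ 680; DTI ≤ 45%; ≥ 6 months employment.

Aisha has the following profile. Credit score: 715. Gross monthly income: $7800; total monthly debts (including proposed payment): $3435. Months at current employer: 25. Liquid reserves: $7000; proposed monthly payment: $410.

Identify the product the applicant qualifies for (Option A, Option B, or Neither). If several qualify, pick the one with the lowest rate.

Option B

DTI = 3,435/7,800 = 44%.
Reserves = 7,000/410 = 17.1 months.
Option A: score 715 < 720; DTI 44% ≤ 45%; reserves 17.1 ≥ 4 mo → does not qualify.
Option B: score 715 ≥ 680; DTI 44% ≤ 45%; employment 25 ≥ 6 mo → qualifies.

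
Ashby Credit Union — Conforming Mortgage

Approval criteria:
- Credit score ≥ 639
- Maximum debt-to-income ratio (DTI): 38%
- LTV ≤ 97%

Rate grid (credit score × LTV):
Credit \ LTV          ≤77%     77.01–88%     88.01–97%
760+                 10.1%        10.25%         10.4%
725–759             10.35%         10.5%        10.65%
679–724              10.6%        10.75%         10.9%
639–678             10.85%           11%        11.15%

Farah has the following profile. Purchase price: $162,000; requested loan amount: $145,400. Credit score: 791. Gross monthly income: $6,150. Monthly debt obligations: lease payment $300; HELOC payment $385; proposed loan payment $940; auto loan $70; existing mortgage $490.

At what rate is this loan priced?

Credit score 791 ≥ 639; Total monthly debts = (300 + 385 + 940 + 70 + 490) = 2,185. DTI: 2,185 ÷ 6,150 = 35.5%, within the 38% cap
LTV: 145,400 ÷ 162,000 = 89.8%, within 97% cap
Credit 791 → row 760+; LTV 89.8% → column 88.01–97%. Grid cell → 10.4%.

10.4%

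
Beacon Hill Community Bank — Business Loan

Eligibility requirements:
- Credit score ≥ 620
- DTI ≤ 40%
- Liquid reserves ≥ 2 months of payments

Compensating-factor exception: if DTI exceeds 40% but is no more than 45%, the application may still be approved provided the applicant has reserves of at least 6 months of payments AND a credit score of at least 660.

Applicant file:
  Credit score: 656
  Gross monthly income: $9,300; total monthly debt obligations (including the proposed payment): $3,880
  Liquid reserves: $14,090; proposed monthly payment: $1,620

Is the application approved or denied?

Credit score 656 ≥ 620 (meets base)
DTI = 3,880/9,300 = 41.7% > 40% — standard DTI limit exceeded.
Reserves = 14,090/1,620 = 8.7 months ≥ 2
41.7% falls in the override range (40%–45%), so the compensating-factor test applies.
Reserves 8.7 ≥ 6 months; credit score 656 < 660.
Compensating-factor requirement not fully met.

Denied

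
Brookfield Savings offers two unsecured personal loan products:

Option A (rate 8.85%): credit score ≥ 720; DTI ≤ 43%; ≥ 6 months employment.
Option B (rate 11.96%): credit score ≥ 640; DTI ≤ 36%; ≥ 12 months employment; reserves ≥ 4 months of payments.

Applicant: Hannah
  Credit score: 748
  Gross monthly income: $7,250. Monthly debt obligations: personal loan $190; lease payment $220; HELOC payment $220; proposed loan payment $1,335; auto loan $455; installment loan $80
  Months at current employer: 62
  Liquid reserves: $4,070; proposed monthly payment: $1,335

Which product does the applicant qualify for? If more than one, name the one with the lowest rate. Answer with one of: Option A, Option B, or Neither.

Option A

Total debts = (190 + 220 + 220 + 1,335 + 455 + 80) = 2,500; DTI = 2,500/7,250 = 34.5%.
Reserves = 4,070/1,335 = 3.0 months.
Option A: score 748 ≥ 720; DTI 34.5% ≤ 43%; employment 62 ≥ 6 mo → qualifies.
Option B: score 748 ≥ 640; DTI 34.5% ≤ 36%; employment 62 ≥ 12 mo; reserves 3.0 < 4 mo → does not qualify.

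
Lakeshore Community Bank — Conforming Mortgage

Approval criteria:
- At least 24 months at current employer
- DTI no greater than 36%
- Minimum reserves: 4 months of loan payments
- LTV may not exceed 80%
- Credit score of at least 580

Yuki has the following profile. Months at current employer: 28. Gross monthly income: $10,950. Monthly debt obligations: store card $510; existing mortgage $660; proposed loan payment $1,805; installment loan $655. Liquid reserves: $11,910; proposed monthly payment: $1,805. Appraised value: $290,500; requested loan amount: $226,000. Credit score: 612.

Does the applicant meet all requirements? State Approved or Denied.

Employment 28 ≥ 24 months
Total monthly debts = (510 + 660 + 1,805 + 655) = 3,630. DTI = 3,630/10,950 = 33.2% ≤ 36%
Reserves: 11,910 ÷ 1,805 = 6.6 months (meets 4-month minimum)
Loan-to-value = 226,000/290,500 = 77.8% — pass (80% max)
Credit score 612 ≥ 580 (meets)
All criteria satisfied.

Approved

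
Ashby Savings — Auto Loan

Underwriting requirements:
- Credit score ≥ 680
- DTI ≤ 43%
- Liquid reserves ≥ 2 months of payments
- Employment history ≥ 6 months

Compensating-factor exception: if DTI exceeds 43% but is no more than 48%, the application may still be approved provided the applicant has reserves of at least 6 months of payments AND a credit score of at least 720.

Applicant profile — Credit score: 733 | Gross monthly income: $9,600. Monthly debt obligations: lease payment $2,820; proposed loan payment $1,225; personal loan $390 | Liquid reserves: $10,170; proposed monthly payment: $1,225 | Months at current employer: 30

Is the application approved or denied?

Credit score 733 ≥ 680 (meets base)
Total debts = (2,820 + 1,225 + 390) = 4,435. DTI = 4,435/9,600 = 46.2% > 43% — standard DTI limit exceeded.
Liquid reserves cover 10,170/1,225 = 8.3 months — ≥ 2 required
Employment 30 ≥ 6 months
DTI 46.2% is within the 43%–48% exception band; checking compensating factors.
Reserves 8.3 ≥ 6 months; credit score 733 ≥ 720.
Both override conditions satisfied; DTI exception granted.

Approved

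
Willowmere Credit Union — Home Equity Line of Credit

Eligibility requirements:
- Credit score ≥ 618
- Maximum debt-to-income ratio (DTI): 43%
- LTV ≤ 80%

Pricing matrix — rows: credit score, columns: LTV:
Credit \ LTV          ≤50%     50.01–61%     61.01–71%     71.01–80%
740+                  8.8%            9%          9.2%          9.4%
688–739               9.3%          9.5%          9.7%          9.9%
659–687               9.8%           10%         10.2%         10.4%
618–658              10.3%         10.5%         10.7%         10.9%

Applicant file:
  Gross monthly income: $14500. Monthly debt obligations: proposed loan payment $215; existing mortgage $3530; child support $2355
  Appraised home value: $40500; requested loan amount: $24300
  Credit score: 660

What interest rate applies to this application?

Credit score 660 ≥ 618; Total monthly debts = (215 + 3,530 + 2,355) = 6,100. Debt-to-income = 6,100/14,500 = 42.1% — meets 43% limit
LTV: 24,300 ÷ 40,500 = 60%, within 80% cap
Row: 660 falls in 659–687. Column: 60% falls in 50.01–61%. Rate = 10%.

10%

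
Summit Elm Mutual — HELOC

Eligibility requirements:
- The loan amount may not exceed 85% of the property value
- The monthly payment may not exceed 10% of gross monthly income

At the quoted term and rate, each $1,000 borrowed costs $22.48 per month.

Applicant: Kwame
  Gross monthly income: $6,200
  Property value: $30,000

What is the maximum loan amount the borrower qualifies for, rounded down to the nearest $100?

$25,500

Payment cap: 10% × $6,200 = $620/month.
At $22.48 per $1,000, that supports 620/22.48 × 1,000 ≈ $27,580 → $27,500.
LTV cap: 85% × $30,000 = $25,500 → $25,500.
Binding constraint: loan-to-value.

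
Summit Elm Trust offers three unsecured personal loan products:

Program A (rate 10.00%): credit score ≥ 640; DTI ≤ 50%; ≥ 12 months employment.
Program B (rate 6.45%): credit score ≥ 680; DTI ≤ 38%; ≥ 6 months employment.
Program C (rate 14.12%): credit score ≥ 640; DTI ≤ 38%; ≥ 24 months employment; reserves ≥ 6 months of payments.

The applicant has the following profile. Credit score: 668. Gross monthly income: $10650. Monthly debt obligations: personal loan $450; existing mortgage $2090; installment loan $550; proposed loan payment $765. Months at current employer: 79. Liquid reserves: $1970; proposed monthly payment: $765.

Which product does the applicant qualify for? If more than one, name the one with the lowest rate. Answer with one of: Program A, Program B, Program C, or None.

Program A

Total debts = (450 + 2,090 + 550 + 765) = 3,855; DTI = 3,855/10,650 = 36.2%.
Reserves = 1,970/765 = 2.6 months.
Program A: score 668 ≥ 640; DTI 36.2% ≤ 50%; employment 79 ≥ 12 mo → qualifies.
Program B: score 668 < 680; DTI 36.2% ≤ 38%; employment 79 ≥ 6 mo → does not qualify.
Program C: score 668 ≥ 640; DTI 36.2% ≤ 38%; employment 79 ≥ 24 mo; reserves 2.6 < 6 mo → does not qualify.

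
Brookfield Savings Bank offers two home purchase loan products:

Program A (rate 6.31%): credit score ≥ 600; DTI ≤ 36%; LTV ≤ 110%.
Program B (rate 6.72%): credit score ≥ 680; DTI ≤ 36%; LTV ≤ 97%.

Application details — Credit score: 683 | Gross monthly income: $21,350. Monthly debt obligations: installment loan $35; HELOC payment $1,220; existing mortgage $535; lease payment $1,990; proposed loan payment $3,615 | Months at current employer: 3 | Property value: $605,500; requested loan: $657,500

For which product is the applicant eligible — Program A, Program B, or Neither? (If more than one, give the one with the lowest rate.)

Total debts = (35 + 1,220 + 535 + 1,990 + 3,615) = 7,395; DTI = 7,395/21,350 = 34.6%.
LTV = 657,500/605,500 = 108.6%.
Program A: score 683 ≥ 600; DTI 34.6% ≤ 36%; LTV 108.6% ≤ 110% → qualifies.
Program B: score 683 ≥ 680; DTI 34.6% ≤ 36%; LTV 108.6% > 97% → does not qualify.

Program A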